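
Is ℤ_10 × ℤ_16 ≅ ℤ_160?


Comparing ℤ_10 × ℤ_16 and ℤ_160:
gcd(10,16) = 2 ≠ 1. Max element order in ℤ_10×ℤ_16 is lcm(10,16) = 80 < 160, so it has no element of order 160

No, ℤ_10 × ℤ_16 ≇ ℤ_160


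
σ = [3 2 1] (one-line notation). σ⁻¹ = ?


To find σ⁻¹, swap domain and range:
σ(1) = 3 → σ⁻¹(3) = 1
σ(2) = 2 → σ⁻¹(2) = 2
σ(3) = 1 → σ⁻¹(1) = 3

σ⁻¹ = [3 2 1]


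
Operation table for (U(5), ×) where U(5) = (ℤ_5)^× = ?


Elements: {1, 2, 3, 4}
Operation: multiplication mod 5
Entry (a, b) = (a × b) mod 5

Cayley table:
  | 1 | 2 | 3 | 4
1 | 1 | 2 | 3 | 4
2 | 2 | 4 | 1 | 3
3 | 3 | 1 | 4 | 2
4 | 4 | 3 | 2 | 1


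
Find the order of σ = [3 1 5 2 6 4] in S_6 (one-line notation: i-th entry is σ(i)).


Cycle decomposition: (1 3 5 6 4 2)
Cycle lengths: 6
Order = lcm(6) = 6

ord(σ) = 6


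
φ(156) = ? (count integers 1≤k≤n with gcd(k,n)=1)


Factor n: 156 = 2^2 × 3 × 13
φ(n) = n · ∏(1 - 1/p) over distinct primes p | n
φ(156) = 156 · (1 - 1/2) · (1 - 1/3) · (1 - 1/13) = 48

φ(156) = 48


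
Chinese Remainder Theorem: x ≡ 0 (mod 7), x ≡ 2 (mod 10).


m₁ = 7, m₂ = 10, gcd = 1, so CRT applies. M = m₁·m₂ = 70
Let M₁ = M/m₁ = 10, M₂ = M/m₂ = 7
Find y₁ ≡ M₁⁻¹ (mod m₁): 10⁻¹ ≡ 5 (mod 7)
Find y₂ ≡ M₂⁻¹ (mod m₂): 7⁻¹ ≡ 3 (mod 10)
x = a₁·M₁·y₁ + a₂·M₂·y₂ = 0·10·5 + 2·7·3 = 42
Reduce mod 70: x ≡ 42
Check: 42 mod 7 = 0 ✓, 42 mod 10 = 2 ✓

x ≡ 42 (mod 70)


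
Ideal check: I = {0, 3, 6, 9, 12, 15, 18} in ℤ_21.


Check ideal conditions for I = {0, 3, 6, 9, 12, 15, 18} in ℤ_21:
(1) I is an additive subgroup? Yes
(2) For r ∈ ℤ_21 and a ∈ I: r·a ∈ I? Yes

Yes, I is an ideal of ℤ_21


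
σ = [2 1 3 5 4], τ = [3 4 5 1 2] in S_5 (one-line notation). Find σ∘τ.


σ∘τ: apply τ first, then σ
1 →τ 3 →σ 3
2 →τ 4 →σ 5
3 →τ 5 →σ 4
4 →τ 1 →σ 2
5 →τ 2 →σ 1

σ∘τ = [3 5 4 2 1]


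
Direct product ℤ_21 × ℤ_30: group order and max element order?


|ℤ_21 × ℤ_30| = 21 × 30 = 630
Max element order = lcm(21,30) = 210
Cyclic? No (gcd=3)

|ℤ_21×ℤ_30| = 630, max element order = 210


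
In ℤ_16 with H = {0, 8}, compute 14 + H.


14 + H = {14 + h (mod 16) : h ∈ H}
14+0=14, 14+8=6
14 + H = {6, 14} = 6 + H

14 + H = {6, 14}


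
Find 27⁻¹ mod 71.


Use the extended Euclidean algorithm to write 1 = 27·s + 71·t; then s mod 71 is the inverse.
Euclidean algorithm:
  27 = 0·71 + 27
  71 = 2·27 + 17
  27 = 1·17 + 10
  17 = 1·10 + 7
  10 = 1·7 + 3
  7 = 2·3 + 1
  3 = 3·1 + 0
gcd(27,71) = 1
Back-substitution gives: 27·(-21) + 71·(8) = 1
So 27⁻¹ ≡ -21 ≡ 50 (mod 71)
Check: 27 × 50 = 1350 ≡ 1 (mod 71) ✓

27⁻¹ ≡ 50 (mod 71)


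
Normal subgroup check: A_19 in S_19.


H = A_19 in S_19
A_19 has index 2 in S_19, and every subgroup of index 2 is normal

Yes, normal subgroup


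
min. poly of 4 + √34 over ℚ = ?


Let α = 4 + √34. Then α - 4 = √34, so (α - 4)² = 34, giving α² - 8α - 18 = 0. Degree 2 and α ∉ ℚ, so this is the minimal polynomial.

Minimal polynomial: x² - 8x - 18


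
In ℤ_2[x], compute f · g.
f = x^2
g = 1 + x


Expand and collect like terms; reduce coefficients mod 2:
x^0: 0·1 = 0 ≡ 0 (mod 2)
x^1: 0·1 + 0·1 = 0 ≡ 0 (mod 2)
x^2: 0·1 + 1·1 = 1 ≡ 1 (mod 2)
x^3: 1·1 = 1 ≡ 1 (mod 2)
Result: x^2 + x^3

f · g = x^2 + x^3


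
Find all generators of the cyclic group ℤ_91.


g generates ℤ_n iff gcd(g,n) = 1
Prime factors of 91: 7, 13
Generators are g ∈ {1,...,90} not divisible by any of these primes.
Generators: {1, 2, 3, 4, 5, 6, 8, 9, 10, 11, 12, 15, 16, 17, 18, 19, 20, 22, 23, 24, 25, 27, 29, 30, 31, 32, 33, 34, 36, 37, 38, 40, 41, 43, 44, 45, 46, 47, 48, 50, 51, 53, 54, 55, 57, 58, 59, 60, 61, 62, 64, 66, 67, 68, 69, 71, 72, 73, 74, 75, 76, 79, 80, 81, 82, 83, 85, 86, 87, 88, 89, 90}
Number of generators = φ(91) = 72

Generators of ℤ_91 = {1, 2, 3, 4, 5, 6, 8, 9, 10, 11, 12, 15, 16, 17, 18, 19, 20, 22, 23, 24, 25, 27, 29, 30, 31, 32, 33, 34, 36, 37, 38, 40, 41, 43, 44, 45, 46, 47, 48, 50, 51, 53, 54, 55, 57, 58, 59, 60, 61, 62, 64, 66, 67, 68, 69, 71, 72, 73, 74, 75, 76, 79, 80, 81, 82, 83, 85, 86, 87, 88, 89, 90}


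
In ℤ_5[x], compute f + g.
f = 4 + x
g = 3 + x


Add coefficients mod 5:
x^0: 4 + 3 = 2 (mod 5)
x^1: 1 + 1 = 2 (mod 5)
Result: 2 + 2x

f + g = 2 + 2x


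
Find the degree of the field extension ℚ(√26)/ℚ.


√26 has minimal polynomial x² - 26 (irreducible over ℚ since 26 is squarefree)

[ℚ(√26)/ℚ] = 2


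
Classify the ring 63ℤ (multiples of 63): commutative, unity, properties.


63ℤ is a commutative ring under +,× but has no multiplicative identity (1 ∉ 63ℤ); it has no zero divisors, but without unity it is not an integral domain
Commutative: Yes
Integral domain: No
Has unity: No

63ℤ (multiples of 63): Commutative=Yes, Unity=No


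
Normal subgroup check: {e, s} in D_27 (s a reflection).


H = {e, s} in D_27 (s a reflection)
r·s·r⁻¹ = sr⁻² ≠ s for n ≥ 3, so {e, s} is not closed under conjugation

No, not a normal subgroup


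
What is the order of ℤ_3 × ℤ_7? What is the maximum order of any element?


|ℤ_3 × ℤ_7| = 3 × 7 = 21
Max element order = lcm(3,7) = 21
Cyclic? Yes (gcd=1)

|ℤ_3×ℤ_7| = 21, max element order = 21


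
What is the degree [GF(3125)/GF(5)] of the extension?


GF(3125) = GF(5^5), so the extension degree is 5

[GF(3125)/GF(5)] = 5


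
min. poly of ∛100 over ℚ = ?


∛100 satisfies x³ - 100 = 0, irreducible over ℚ (no rational root; 100 is not a perfect cube)

Minimal polynomial: x³ - 100


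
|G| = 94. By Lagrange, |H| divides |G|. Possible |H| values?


Lagrange's theorem: |H| divides |G|
|G| = 94
Divisors of 94: 1, 2, 47, 94

Possible subgroup orders: {1, 2, 47, 94}


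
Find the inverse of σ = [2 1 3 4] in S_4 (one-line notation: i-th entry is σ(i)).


To find σ⁻¹, swap domain and range:
σ(1) = 2 → σ⁻¹(2) = 1
σ(2) = 1 → σ⁻¹(1) = 2
σ(3) = 3 → σ⁻¹(3) = 3
σ(4) = 4 → σ⁻¹(4) = 4

σ⁻¹ = [2 1 3 4]


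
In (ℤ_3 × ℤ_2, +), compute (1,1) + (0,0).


Operation: componentwise addition mod (3, 2)
(1,1) + (0,0) = ((a₁+b₁) mod 3, (a₂+b₂) mod 2) with a = (1,1), b = (0,0)

(1,1) + (0,0) = (1,1)


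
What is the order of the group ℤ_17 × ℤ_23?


|A × B| = |A| · |B|
|ℤ_17 × ℤ_23| = 17 × 23 = 391

|ℤ_17 × ℤ_23| = 391


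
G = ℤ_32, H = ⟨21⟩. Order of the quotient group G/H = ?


|⟨21⟩| = n / gcd(21, 32) = 32 / 1 = 32
H is normal (ℤ_32 is abelian).
|G/H| = |G| / |H| = 32 / 32 = 1

|G/H| = 1


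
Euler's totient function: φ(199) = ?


Factor n: 199 = 199
φ(n) = n · ∏(1 - 1/p) over distinct primes p | n
φ(199) = 199 · (1 - 1/199) = 198

φ(199) = 198


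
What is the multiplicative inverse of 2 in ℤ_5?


Use the extended Euclidean algorithm to write 1 = 2·s + 5·t; then s mod 5 is the inverse.
Euclidean algorithm:
  2 = 0·5 + 2
  5 = 2·2 + 1
  2 = 2·1 + 0
gcd(2,5) = 1
Back-substitution gives: 2·(-2) + 5·(1) = 1
So 2⁻¹ ≡ -2 ≡ 3 (mod 5)
Check: 2 × 3 = 6 ≡ 1 (mod 5) ✓

2⁻¹ ≡ 3 (mod 5)


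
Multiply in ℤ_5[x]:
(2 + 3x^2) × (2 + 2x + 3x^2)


Expand and collect like terms; reduce coefficients mod 5:
x^0: 2·2 = 4 ≡ 4 (mod 5)
x^1: 2·2 + 0·2 = 4 ≡ 4 (mod 5)
x^2: 2·3 + 0·2 + 3·2 = 12 ≡ 2 (mod 5)
x^3: 0·3 + 3·2 = 6 ≡ 1 (mod 5)
x^4: 3·3 = 9 ≡ 4 (mod 5)
Result: 4 + 4x + 2x^2 + x^3 + 4x^4

f · g = 4 + 4x + 2x^2 + x^3 + 4x^4


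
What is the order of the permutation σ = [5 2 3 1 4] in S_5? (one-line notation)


Cycle decomposition: (1 5 4)
Cycle lengths: 3
Order = lcm(3) = 3

ord(σ) = 3


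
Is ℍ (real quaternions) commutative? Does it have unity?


quaternion multiplication is non-commutative (ij = k ≠ ji = -k); has unity 1; a division ring but not an integral domain since integral domains are commutative by convention
Commutative: No
Integral domain: No
Has unity: Yes

ℍ (real quaternions): Commutative=No, Unity=Yes


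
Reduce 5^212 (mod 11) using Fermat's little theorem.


Fermat's little theorem: if p is prime and gcd(a,p)=1, then a^(p-1) ≡ 1 (mod p)
p = 11 is prime, gcd(5,11) = 1
Reduce exponent: 212 mod 10 = 2
So 5^212 ≡ 5^2 (mod 11)
5^2 mod 11 = 3

5^212 ≡ 3 (mod 11)


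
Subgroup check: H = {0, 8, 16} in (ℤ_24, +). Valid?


Subgroup test for H = {0, 8, 16} in (ℤ_24, +):
(1) 0 ∈ H? Yes
(2) Closure: for all a,b ∈ H, (a+b) mod 24 ∈ H? Yes
(3) Inverses: for all a ∈ H, -a mod 24 ∈ H? Yes

Yes, H is a subgroup of ℤ_24


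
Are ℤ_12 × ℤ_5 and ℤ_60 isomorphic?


Comparing ℤ_12 × ℤ_5 and ℤ_60:
gcd(12,5) = 1, so ℤ_12 × ℤ_5 ≅ ℤ_60 (CRT)

Yes, ℤ_12 × ℤ_5 ≅ ℤ_60


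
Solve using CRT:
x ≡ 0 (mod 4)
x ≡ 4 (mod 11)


m₁ = 4, m₂ = 11, gcd = 1, so CRT applies. M = m₁·m₂ = 44
Let M₁ = M/m₁ = 11, M₂ = M/m₂ = 4
Find y₁ ≡ M₁⁻¹ (mod m₁): 11⁻¹ ≡ 3 (mod 4)
Find y₂ ≡ M₂⁻¹ (mod m₂): 4⁻¹ ≡ 3 (mod 11)
x = a₁·M₁·y₁ + a₂·M₂·y₂ = 0·11·3 + 4·4·3 = 48
Reduce mod 44: x ≡ 4
Check: 4 mod 4 = 0 ✓, 4 mod 11 = 4 ✓

x ≡ 4 (mod 44)


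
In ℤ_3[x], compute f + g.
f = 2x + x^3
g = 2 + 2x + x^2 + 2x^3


Add coefficients mod 3:
x^0: 0 + 2 = 2 (mod 3)
x^1: 2 + 2 = 1 (mod 3)
x^2: 0 + 1 = 1 (mod 3)
x^3: 1 + 2 = 0 (mod 3)
Result: 2 + x + x^2

f + g = 2 + x + x^2


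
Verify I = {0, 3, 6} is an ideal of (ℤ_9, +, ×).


Check ideal conditions for I = {0, 3, 6} in ℤ_9:
(1) I is an additive subgroup? Yes
(2) For r ∈ ℤ_9 and a ∈ I: r·a ∈ I? Yes

Yes, I is an ideal of ℤ_9


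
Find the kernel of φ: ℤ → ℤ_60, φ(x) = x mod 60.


Kernel = preimage of identity
ker(φ) = {x ∈ ℤ : x ≡ 0 (mod 60)} = 60ℤ = {0, ±60, ±120, ...}

ker(φ) = 60ℤ


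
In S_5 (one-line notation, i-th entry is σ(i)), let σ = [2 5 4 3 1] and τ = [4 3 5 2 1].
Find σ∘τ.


σ∘τ: apply τ first, then σ
1 →τ 4 →σ 3
2 →τ 3 →σ 4
3 →τ 5 →σ 1
4 →τ 2 →σ 5
5 →τ 1 →σ 2

σ∘τ = [3 4 1 5 2]


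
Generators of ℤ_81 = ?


g generates ℤ_n iff gcd(g,n) = 1
Prime factors of 81: 3
Generators are g ∈ {1,...,80} not divisible by any of these primes.
Generators: {1, 2, 4, 5, 7, 8, 10, 11, 13, 14, 16, 17, 19, 20, 22, 23, 25, 26, 28, 29, 31, 32, 34, 35, 37, 38, 40, 41, 43, 44, 46, 47, 49, 50, 52, 53, 55, 56, 58, 59, 61, 62, 64, 65, 67, 68, 70, 71, 73, 74, 76, 77, 79, 80}
Number of generators = φ(81) = 54

Generators of ℤ_81 = {1, 2, 4, 5, 7, 8, 10, 11, 13, 14, 16, 17, 19, 20, 22, 23, 25, 26, 28, 29, 31, 32, 34, 35, 37, 38, 40, 41, 43, 44, 46, 47, 49, 50, 52, 53, 55, 56, 58, 59, 61, 62, 64, 65, 67, 68, 70, 71, 73, 74, 76, 77, 79, 80}


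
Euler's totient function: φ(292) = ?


Factor n: 292 = 2^2 × 73
φ(n) = n · ∏(1 - 1/p) over distinct primes p | n
φ(292) = 292 · (1 - 1/2) · (1 - 1/73) = 144

φ(292) = 144


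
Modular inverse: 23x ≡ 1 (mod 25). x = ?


Use the extended Euclidean algorithm to write 1 = 23·s + 25·t; then s mod 25 is the inverse.
Euclidean algorithm:
  23 = 0·25 + 23
  25 = 1·23 + 2
  23 = 11·2 + 1
  2 = 2·1 + 0
gcd(23,25) = 1
Back-substitution gives: 23·(12) + 25·(-11) = 1
So 23⁻¹ ≡ 12 ≡ 12 (mod 25)
Check: 23 × 12 = 276 ≡ 1 (mod 25) ✓

23⁻¹ ≡ 12 (mod 25)


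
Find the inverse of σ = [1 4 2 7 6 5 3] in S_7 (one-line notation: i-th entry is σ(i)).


To find σ⁻¹, swap domain and range:
σ(1) = 1 → σ⁻¹(1) = 1
σ(2) = 4 → σ⁻¹(4) = 2
σ(3) = 2 → σ⁻¹(2) = 3
σ(4) = 7 → σ⁻¹(7) = 4
σ(5) = 6 → σ⁻¹(6) = 5
σ(6) = 5 → σ⁻¹(5) = 6
σ(7) = 3 → σ⁻¹(3) = 7

σ⁻¹ = [1 3 7 2 6 5 4]


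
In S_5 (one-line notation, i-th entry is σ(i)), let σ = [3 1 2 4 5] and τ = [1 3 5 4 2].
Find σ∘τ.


σ∘τ: apply τ first, then σ
1 →τ 1 →σ 3
2 →τ 3 →σ 2
3 →τ 5 →σ 5
4 →τ 4 →σ 4
5 →τ 2 →σ 1

σ∘τ = [3 2 5 4 1]


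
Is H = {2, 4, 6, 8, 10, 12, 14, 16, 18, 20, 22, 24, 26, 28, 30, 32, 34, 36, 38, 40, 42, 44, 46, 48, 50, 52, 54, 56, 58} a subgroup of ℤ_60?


Subgroup test for H = {2, 4, 6, 8, 10, 12, 14, 16, 18, 20, 22, 24, 26, 28, 30, 32, 34, 36, 38, 40, 42, 44, 46, 48, 50, 52, 54, 56, 58} in (ℤ_60, +):
(1) 0 ∈ H? No
(2) Closure: for all a,b ∈ H, (a+b) mod 60 ∈ H? No  [counterexample: 2 + 58 = 0 ∉ H]
(3) Inverses: for all a ∈ H, -a mod 60 ∈ H? Yes

No, H is not a subgroup of ℤ_60


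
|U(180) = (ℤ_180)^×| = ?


U(n) is the group of units mod n; |U(n)| = φ(n)
|U(180)| = φ(180) = 48

|U(180) = (ℤ_180)^×| = 48


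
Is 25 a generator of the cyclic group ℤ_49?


g generates ℤ_n iff gcd(g, n) = 1
gcd(25, 49) = 1
Since gcd = 1, 25 is a generator.

Yes, 25 generates ℤ_49


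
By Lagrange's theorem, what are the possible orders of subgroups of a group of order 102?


Lagrange's theorem: |H| divides |G|
|G| = 102
Divisors of 102: 1, 2, 3, 6, 17, 34, 51, 102

Possible subgroup orders: {1, 2, 3, 6, 17, 34, 51, 102}


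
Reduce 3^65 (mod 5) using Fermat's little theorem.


Fermat's little theorem: if p is prime and gcd(a,p)=1, then a^(p-1) ≡ 1 (mod p)
p = 5 is prime, gcd(3,5) = 1
Reduce exponent: 65 mod 4 = 1
So 3^65 ≡ 3^1 (mod 5)
3^1 mod 5 = 3

3^65 ≡ 3 (mod 5)


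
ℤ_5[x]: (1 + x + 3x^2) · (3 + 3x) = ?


Expand and collect like terms; reduce coefficients mod 5:
x^0: 1·3 = 3 ≡ 3 (mod 5)
x^1: 1·3 + 1·3 = 6 ≡ 1 (mod 5)
x^2: 1·3 + 3·3 = 12 ≡ 2 (mod 5)
x^3: 3·3 = 9 ≡ 4 (mod 5)
Result: 3 + x + 2x^2 + 4x^3

f · g = 3 + x + 2x^2 + 4x^3


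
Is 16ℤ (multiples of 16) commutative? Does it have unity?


16ℤ is a commutative ring under +,× but has no multiplicative identity (1 ∉ 16ℤ); it has no zero divisors, but without unity it is not an integral domain
Commutative: Yes
Integral domain: No
Has unity: No

16ℤ (multiples of 16): Commutative=Yes, Unity=No


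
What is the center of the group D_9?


Z(G) = {g ∈ G | gx = xg for all x ∈ G}
For odd n, Z(D_n) = {e}: no nontrivial rotation commutes with all reflections

Z(D_9) = {e}


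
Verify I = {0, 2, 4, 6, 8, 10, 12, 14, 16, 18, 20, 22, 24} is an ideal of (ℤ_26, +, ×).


Check ideal conditions for I = {0, 2, 4, 6, 8, 10, 12, 14, 16, 18, 20, 22, 24} in ℤ_26:
(1) I is an additive subgroup? Yes
(2) For r ∈ ℤ_26 and a ∈ I: r·a ∈ I? Yes

Yes, I is an ideal of ℤ_26


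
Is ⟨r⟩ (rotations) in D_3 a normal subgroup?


H = ⟨r⟩ (rotations) in D_3
The rotation subgroup ⟨r⟩ has index 2 in D_3, so it is normal

Yes, normal subgroup


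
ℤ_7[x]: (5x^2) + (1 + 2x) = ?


Add coefficients mod 7:
x^0: 0 + 1 = 1 (mod 7)
x^1: 0 + 2 = 2 (mod 7)
x^2: 5 + 0 = 5 (mod 7)
Result: 1 + 2x + 5x^2

f + g = 1 + 2x + 5x^2


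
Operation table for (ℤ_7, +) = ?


Elements: {0, 1, 2, 3, 4, 5, 6}
Operation: addition mod 7
Entry (a, b) = (a + b) mod 7

Cayley table:
  | 0 | 1 | 2 | 3 | 4 | 5 | 6
0 | 0 | 1 | 2 | 3 | 4 | 5 | 6
1 | 1 | 2 | 3 | 4 | 5 | 6 | 0
2 | 2 | 3 | 4 | 5 | 6 | 0 | 1
3 | 3 | 4 | 5 | 6 | 0 | 1 | 2
4 | 4 | 5 | 6 | 0 | 1 | 2 | 3
5 | 5 | 6 | 0 | 1 | 2 | 3 | 4
6 | 6 | 0 | 1 | 2 | 3 | 4 | 5


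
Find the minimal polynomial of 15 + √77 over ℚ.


Let α = 15 + √77. Then α - 15 = √77, so (α - 15)² = 77, giving α² - 30α + 148 = 0. Degree 2 and α ∉ ℚ, so this is the minimal polynomial.

Minimal polynomial: x² - 30x + 148


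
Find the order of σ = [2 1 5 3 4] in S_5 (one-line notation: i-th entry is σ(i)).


Cycle decomposition: (1 2) (3 5 4)
Cycle lengths: 2, 3
Order = lcm(2, 3) = 6

ord(σ) = 6


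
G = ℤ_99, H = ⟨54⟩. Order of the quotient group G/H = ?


|⟨54⟩| = n / gcd(54, 99) = 99 / 9 = 11
H is normal (ℤ_99 is abelian).
|G/H| = |G| / |H| = 99 / 11 = 9

|G/H| = 9


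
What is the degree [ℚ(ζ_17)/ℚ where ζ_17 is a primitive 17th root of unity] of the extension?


[ℚ(ζ_n):ℚ] = deg Φ_n(x) = φ(n). Here φ(17) = 16

[ℚ(ζ_17)/ℚ where ζ_17 is a primitive 17th root of unity] = 16


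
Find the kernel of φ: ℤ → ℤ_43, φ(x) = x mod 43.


Kernel = preimage of identity
ker(φ) = {x ∈ ℤ : x ≡ 0 (mod 43)} = 43ℤ = {0, ±43, ±86, ...}

ker(φ) = 43ℤ


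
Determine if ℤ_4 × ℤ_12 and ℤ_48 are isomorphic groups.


Comparing ℤ_4 × ℤ_12 and ℤ_48:
gcd(4,12) = 4 ≠ 1. Max element order in ℤ_4×ℤ_12 is lcm(4,12) = 12 < 48, so it has no element of order 48

No, ℤ_4 × ℤ_12 ≇ ℤ_48


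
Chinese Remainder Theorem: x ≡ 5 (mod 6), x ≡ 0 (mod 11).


m₁ = 6, m₂ = 11, gcd = 1, so CRT applies. M = m₁·m₂ = 66
Let M₁ = M/m₁ = 11, M₂ = M/m₂ = 6
Find y₁ ≡ M₁⁻¹ (mod m₁): 11⁻¹ ≡ 5 (mod 6)
Find y₂ ≡ M₂⁻¹ (mod m₂): 6⁻¹ ≡ 2 (mod 11)
x = a₁·M₁·y₁ + a₂·M₂·y₂ = 5·11·5 + 0·6·2 = 275
Reduce mod 66: x ≡ 11
Check: 11 mod 6 = 5 ✓, 11 mod 11 = 0 ✓

x ≡ 11 (mod 66)


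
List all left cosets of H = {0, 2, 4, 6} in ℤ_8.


H = {0, 2, 4, 6}, |H| = 4
Number of cosets = |G|/|H| = 8/4 = 2
0 + H = {0, 2, 4, 6}
1 + H = {1, 3, 5, 7}

Cosets: 0+H={0,2,4,6}; 1+H={1,3,5,7}


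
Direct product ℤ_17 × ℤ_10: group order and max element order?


|ℤ_17 × ℤ_10| = 17 × 10 = 170
Max element order = lcm(17,10) = 170
Cyclic? Yes (gcd=1)

|ℤ_17×ℤ_10| = 170, max element order = 170


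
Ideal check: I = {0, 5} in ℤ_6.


Check ideal conditions for I = {0, 5} in ℤ_6:
(1) I is an additive subgroup? No
(2) For r ∈ ℤ_6 and a ∈ I: r·a ∈ I? No  [counterexample: r=2, a=5, r·a mod 6 = 4 ∉ I]

No, I is not an ideal of ℤ_6


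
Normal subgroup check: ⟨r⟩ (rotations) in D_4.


H = ⟨r⟩ (rotations) in D_4
The rotation subgroup ⟨r⟩ has index 2 in D_4, so it is normal

Yes, normal subgroup


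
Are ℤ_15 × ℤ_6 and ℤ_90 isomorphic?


Comparing ℤ_15 × ℤ_6 and ℤ_90:
gcd(15,6) = 3 ≠ 1. Max element order in ℤ_15×ℤ_6 is lcm(15,6) = 30 < 90, so it has no element of order 90

No, ℤ_15 × ℤ_6 ≇ ℤ_90


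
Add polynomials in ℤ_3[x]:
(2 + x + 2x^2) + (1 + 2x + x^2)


Add coefficients mod 3:
x^0: 2 + 1 = 0 (mod 3)
x^1: 1 + 2 = 0 (mod 3)
x^2: 2 + 1 = 0 (mod 3)
Result: 0

f + g = 0


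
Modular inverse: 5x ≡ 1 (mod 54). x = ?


Use the extended Euclidean algorithm to write 1 = 5·s + 54·t; then s mod 54 is the inverse.
Euclidean algorithm:
  5 = 0·54 + 5
  54 = 10·5 + 4
  5 = 1·4 + 1
  4 = 4·1 + 0
gcd(5,54) = 1
Back-substitution gives: 5·(11) + 54·(-1) = 1
So 5⁻¹ ≡ 11 ≡ 11 (mod 54)
Check: 5 × 11 = 55 ≡ 1 (mod 54) ✓

5⁻¹ ≡ 11 (mod 54)


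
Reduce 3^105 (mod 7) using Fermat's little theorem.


Fermat's little theorem: if p is prime and gcd(a,p)=1, then a^(p-1) ≡ 1 (mod p)
p = 7 is prime, gcd(3,7) = 1
Reduce exponent: 105 mod 6 = 3
So 3^105 ≡ 3^3 (mod 7)
3^3 mod 7 = 6

3^105 ≡ 6 (mod 7)


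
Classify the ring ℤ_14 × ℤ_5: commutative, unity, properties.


Direct product ring; commutative with unity (1,1); but (1,0)·(0,1) = (0,0) gives zero divisors, so not an integral domain
Commutative: Yes
Integral domain: No
Has unity: Yes

ℤ_14 × ℤ_5: Commutative=Yes, Unity=Yes


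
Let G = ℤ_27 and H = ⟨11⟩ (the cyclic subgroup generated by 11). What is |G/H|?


|⟨11⟩| = n / gcd(11, 27) = 27 / 1 = 27
H is normal (ℤ_27 is abelian).
|G/H| = |G| / |H| = 27 / 27 = 1

|G/H| = 1


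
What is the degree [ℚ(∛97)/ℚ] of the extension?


∛97 has minimal polynomial x³ - 97 (irreducible over ℚ since 97 is not a perfect cube)

[ℚ(∛97)/ℚ] = 3


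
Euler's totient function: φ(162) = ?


Factor n: 162 = 2 × 3^4
φ(n) = n · ∏(1 - 1/p) over distinct primes p | n
φ(162) = 162 · (1 - 1/2) · (1 - 1/3) = 54

φ(162) = 54


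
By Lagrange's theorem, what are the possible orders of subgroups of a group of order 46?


Lagrange's theorem: |H| divides |G|
|G| = 46
Divisors of 46: 1, 2, 23, 46

Possible subgroup orders: {1, 2, 23, 46}


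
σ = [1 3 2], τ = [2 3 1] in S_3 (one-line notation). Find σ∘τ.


σ∘τ: apply τ first, then σ
1 →τ 2 →σ 3
2 →τ 3 →σ 2
3 →τ 1 →σ 1

σ∘τ = [3 2 1]


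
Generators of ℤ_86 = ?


g generates ℤ_n iff gcd(g,n) = 1
Prime factors of 86: 2, 43
Generators are g ∈ {1,...,85} not divisible by any of these primes.
Generators: {1, 3, 5, 7, 9, 11, 13, 15, 17, 19, 21, 23, 25, 27, 29, 31, 33, 35, 37, 39, 41, 45, 47, 49, 51, 53, 55, 57, 59, 61, 63, 65, 67, 69, 71, 73, 75, 77, 79, 81, 83, 85}
Number of generators = φ(86) = 42

Generators of ℤ_86 = {1, 3, 5, 7, 9, 11, 13, 15, 17, 19, 21, 23, 25, 27, 29, 31, 33, 35, 37, 39, 41, 45, 47, 49, 51, 53, 55, 57, 59, 61, 63, 65, 67, 69, 71, 73, 75, 77, 79, 81, 83, 85}


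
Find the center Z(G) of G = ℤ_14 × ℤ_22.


Z(G) = {g ∈ G | gx = xg for all x ∈ G}
Direct product of abelian groups is abelian, so Z(G) = G

Z(ℤ_14 × ℤ_22) = ℤ_14 × ℤ_22


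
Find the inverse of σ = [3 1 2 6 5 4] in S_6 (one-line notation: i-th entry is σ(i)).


To find σ⁻¹, swap domain and range:
σ(1) = 3 → σ⁻¹(3) = 1
σ(2) = 1 → σ⁻¹(1) = 2
σ(3) = 2 → σ⁻¹(2) = 3
σ(4) = 6 → σ⁻¹(6) = 4
σ(5) = 5 → σ⁻¹(5) = 5
σ(6) = 4 → σ⁻¹(4) = 6

σ⁻¹ = [2 3 1 6 5 4]


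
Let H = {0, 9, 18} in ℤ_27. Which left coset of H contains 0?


0 + H = {0 + h (mod 27) : h ∈ H}
0+0=0, 0+9=9, 0+18=18

0 + H = {0, 9, 18}


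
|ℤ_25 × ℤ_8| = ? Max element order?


|ℤ_25 × ℤ_8| = 25 × 8 = 200
Max element order = lcm(25,8) = 200
Cyclic? Yes (gcd=1)

|ℤ_25×ℤ_8| = 200, max element order = 200


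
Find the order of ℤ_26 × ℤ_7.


|A × B| = |A| · |B|
|ℤ_26 × ℤ_7| = 26 × 7 = 182

|ℤ_26 × ℤ_7| = 182


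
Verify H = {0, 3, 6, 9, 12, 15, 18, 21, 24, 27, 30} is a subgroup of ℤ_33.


Subgroup test for H = {0, 3, 6, 9, 12, 15, 18, 21, 24, 27, 30} in (ℤ_33, +):
(1) 0 ∈ H? Yes
(2) Closure: for all a,b ∈ H, (a+b) mod 33 ∈ H? Yes
(3) Inverses: for all a ∈ H, -a mod 33 ∈ H? Yes

Yes, H is a subgroup of ℤ_33


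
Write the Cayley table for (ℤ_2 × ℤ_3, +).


Elements: {(0,0), (0,1), (0,2), (1,0), (1,1), (1,2)}
Operation: componentwise addition mod (2, 3)
Entry (a, b) = ((a₁+b₁) mod 2, (a₂+b₂) mod 3)

Cayley table:
      | (0,0) | (0,1) | (0,2) | (1,0) | (1,1) | (1,2)
(0,0) | (0,0) | (0,1) | (0,2) | (1,0) | (1,1) | (1,2)
(0,1) | (0,1) | (0,2) | (0,0) | (1,1) | (1,2) | (1,0)
(0,2) | (0,2) | (0,0) | (0,1) | (1,2) | (1,0) | (1,1)
(1,0) | (1,0) | (1,1) | (1,2) | (0,0) | (0,1) | (0,2)
(1,1) | (1,1) | (1,2) | (1,0) | (0,1) | (0,2) | (0,0)
(1,2) | (1,2) | (1,0) | (1,1) | (0,2) | (0,0) | (0,1)


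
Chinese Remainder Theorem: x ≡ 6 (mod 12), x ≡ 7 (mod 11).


m₁ = 12, m₂ = 11, gcd = 1, so CRT applies. M = m₁·m₂ = 132
Let M₁ = M/m₁ = 11, M₂ = M/m₂ = 12
Find y₁ ≡ M₁⁻¹ (mod m₁): 11⁻¹ ≡ 11 (mod 12)
Find y₂ ≡ M₂⁻¹ (mod m₂): 12⁻¹ ≡ 1 (mod 11)
x = a₁·M₁·y₁ + a₂·M₂·y₂ = 6·11·11 + 7·12·1 = 810
Reduce mod 132: x ≡ 18
Check: 18 mod 12 = 6 ✓, 18 mod 11 = 7 ✓

x ≡ 18 (mod 132)


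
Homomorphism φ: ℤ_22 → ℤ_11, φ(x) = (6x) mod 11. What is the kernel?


Kernel = preimage of identity
ker(φ) = {x ∈ ℤ_22 : 6x ≡ 0 (mod 11)}. Since 11 | 22, φ is well-defined. The kernel is the cyclic subgroup ⟨11⟩ of ℤ_22 (order 2), i.e. {0, 11}

ker(φ) = {0, 11}


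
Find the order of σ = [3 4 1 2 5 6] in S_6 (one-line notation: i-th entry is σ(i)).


Cycle decomposition: (1 3) (2 4)
Cycle lengths: 2, 2
Order = lcm(2, 2) = 2

ord(σ) = 2


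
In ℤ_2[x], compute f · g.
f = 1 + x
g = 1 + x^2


Expand and collect like terms; reduce coefficients mod 2:
x^0: 1·1 = 1 ≡ 1 (mod 2)
x^1: 1·0 + 1·1 = 1 ≡ 1 (mod 2)
x^2: 1·1 + 1·0 = 1 ≡ 1 (mod 2)
x^3: 1·1 = 1 ≡ 1 (mod 2)
Result: 1 + x + x^2 + x^3

f · g = 1 + x + x^2 + x^3


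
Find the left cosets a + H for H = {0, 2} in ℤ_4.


H = {0, 2}, |H| = 2
Number of cosets = |G|/|H| = 4/2 = 2
0 + H = {0, 2}
1 + H = {1, 3}

Cosets: 0+H={0,2}; 1+H={1,3}


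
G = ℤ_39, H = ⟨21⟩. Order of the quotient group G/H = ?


|⟨21⟩| = n / gcd(21, 39) = 39 / 3 = 13
H is normal (ℤ_39 is abelian).
|G/H| = |G| / |H| = 39 / 13 = 3

|G/H| = 3


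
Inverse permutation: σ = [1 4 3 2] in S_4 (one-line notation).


To find σ⁻¹, swap domain and range:
σ(1) = 1 → σ⁻¹(1) = 1
σ(2) = 4 → σ⁻¹(4) = 2
σ(3) = 3 → σ⁻¹(3) = 3
σ(4) = 2 → σ⁻¹(2) = 4

σ⁻¹ = [1 4 3 2]


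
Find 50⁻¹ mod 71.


Use the extended Euclidean algorithm to write 1 = 50·s + 71·t; then s mod 71 is the inverse.
Euclidean algorithm:
  50 = 0·71 + 50
  71 = 1·50 + 21
  50 = 2·21 + 8
  21 = 2·8 + 5
  8 = 1·5 + 3
  5 = 1·3 + 2
  3 = 1·2 + 1
  2 = 2·1 + 0
gcd(50,71) = 1
Back-substitution gives: 50·(27) + 71·(-19) = 1
So 50⁻¹ ≡ 27 ≡ 27 (mod 71)
Check: 50 × 27 = 1350 ≡ 1 (mod 71) ✓

50⁻¹ ≡ 27 (mod 71)


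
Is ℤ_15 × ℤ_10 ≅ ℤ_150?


Comparing ℤ_15 × ℤ_10 and ℤ_150:
gcd(15,10) = 5 ≠ 1. Max element order in ℤ_15×ℤ_10 is lcm(15,10) = 30 < 150, so it has no element of order 150

No, ℤ_15 × ℤ_10 ≇ ℤ_150


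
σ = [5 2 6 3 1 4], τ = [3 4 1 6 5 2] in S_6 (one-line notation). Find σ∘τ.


σ∘τ: apply τ first, then σ
1 →τ 3 →σ 6
2 →τ 4 →σ 3
3 →τ 1 →σ 5
4 →τ 6 →σ 4
5 →τ 5 →σ 1
6 →τ 2 →σ 2

σ∘τ = [6 3 5 4 1 2]


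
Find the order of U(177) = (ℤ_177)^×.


U(n) is the group of units mod n; |U(n)| = φ(n)
|U(177)| = φ(177) = 116

|U(177) = (ℤ_177)^×| = 116


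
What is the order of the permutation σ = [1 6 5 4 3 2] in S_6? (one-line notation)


Cycle decomposition: (2 6) (3 5)
Cycle lengths: 2, 2
Order = lcm(2, 2) = 2

ord(σ) = 2


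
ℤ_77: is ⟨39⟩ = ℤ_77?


g generates ℤ_n iff gcd(g, n) = 1
gcd(39, 77) = 1
Since gcd = 1, 39 is a generator.

Yes, 39 generates ℤ_77


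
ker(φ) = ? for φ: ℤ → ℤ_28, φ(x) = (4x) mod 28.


Kernel = preimage of identity
ker(φ) = {x ∈ ℤ : 4x ≡ 0 (mod 28)}. gcd(4,28) = 4, so 4x ≡ 0 (mod 28) ⟺ x ≡ 0 (mod 28/4 = 7). Hence ker(φ) = 7ℤ

ker(φ) = 7ℤ


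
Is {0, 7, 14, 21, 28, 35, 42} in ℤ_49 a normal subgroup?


H = {0, 7, 14, 21, 28, 35, 42} in ℤ_49
ℤ_49 is abelian; every subgroup of an abelian group is normal

Yes, normal subgroup


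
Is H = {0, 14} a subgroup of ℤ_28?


Subgroup test for H = {0, 14} in (ℤ_28, +):
(1) 0 ∈ H? Yes
(2) Closure: for all a,b ∈ H, (a+b) mod 28 ∈ H? Yes
(3) Inverses: for all a ∈ H, -a mod 28 ∈ H? Yes

Yes, H is a subgroup of ℤ_28


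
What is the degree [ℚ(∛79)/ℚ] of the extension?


∛79 has minimal polynomial x³ - 79 (irreducible over ℚ since 79 is not a perfect cube)

[ℚ(∛79)/ℚ] = 3


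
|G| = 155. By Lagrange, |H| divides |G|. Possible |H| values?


Lagrange's theorem: |H| divides |G|
|G| = 155
Divisors of 155: 1, 5, 31, 155

Possible subgroup orders: {1, 5, 31, 155}


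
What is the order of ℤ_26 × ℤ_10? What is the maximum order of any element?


|ℤ_26 × ℤ_10| = 26 × 10 = 260
Max element order = lcm(26,10) = 130
Cyclic? No (gcd=2)

|ℤ_26×ℤ_10| = 260, max element order = 130


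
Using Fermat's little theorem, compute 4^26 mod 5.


Fermat's little theorem: if p is prime and gcd(a,p)=1, then a^(p-1) ≡ 1 (mod p)
p = 5 is prime, gcd(4,5) = 1
Reduce exponent: 26 mod 4 = 2
So 4^26 ≡ 4^2 (mod 5)
4^2 mod 5 = 1

4^26 ≡ 1 (mod 5)


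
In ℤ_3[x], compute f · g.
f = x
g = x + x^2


Expand and collect like terms; reduce coefficients mod 3:
x^0: 0·0 = 0 ≡ 0 (mod 3)
x^1: 0·1 + 1·0 = 0 ≡ 0 (mod 3)
x^2: 0·1 + 1·1 = 1 ≡ 1 (mod 3)
x^3: 1·1 = 1 ≡ 1 (mod 3)
Result: x^2 + x^3

f · g = x^2 + x^3


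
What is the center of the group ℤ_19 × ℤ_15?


Z(G) = {g ∈ G | gx = xg for all x ∈ G}
Direct product of abelian groups is abelian, so Z(G) = G

Z(ℤ_19 × ℤ_15) = ℤ_19 × ℤ_15


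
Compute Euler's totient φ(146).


Factor n: 146 = 2 × 73
φ(n) = n · ∏(1 - 1/p) over distinct primes p | n
φ(146) = 146 · (1 - 1/2) · (1 - 1/73) = 72

φ(146) = 72


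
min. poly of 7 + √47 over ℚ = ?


Let α = 7 + √47. Then α - 7 = √47, so (α - 7)² = 47, giving α² - 14α + 2 = 0. Degree 2 and α ∉ ℚ, so this is the minimal polynomial.

Minimal polynomial: x² - 14x + 2


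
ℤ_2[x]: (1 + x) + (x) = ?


Add coefficients mod 2:
x^0: 1 + 0 = 1 (mod 2)
x^1: 1 + 1 = 0 (mod 2)
Result: 1

f + g = 1


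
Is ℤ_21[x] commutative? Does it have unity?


ℤ_21 has zero divisors (3·7 ≡ 0), and these lift to constant zero divisors in ℤ_21[x]; so not an integral domain
Commutative: Yes
Integral domain: No
Has unity: Yes

ℤ_21[x]: Commutative=Yes, Unity=Yes


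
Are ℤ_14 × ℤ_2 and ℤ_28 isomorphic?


Comparing ℤ_14 × ℤ_2 and ℤ_28:
gcd(14,2) = 2 ≠ 1. Max element order in ℤ_14×ℤ_2 is lcm(14,2) = 14 < 28, so it has no element of order 28

No, ℤ_14 × ℤ_2 ≇ ℤ_28


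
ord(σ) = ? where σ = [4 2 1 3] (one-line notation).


Cycle decomposition: (1 4 3)
Cycle lengths: 3
Order = lcm(3) = 3

ord(σ) = 3


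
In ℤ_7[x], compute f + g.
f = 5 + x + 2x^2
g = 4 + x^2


Add coefficients mod 7:
x^0: 5 + 4 = 2 (mod 7)
x^1: 1 + 0 = 1 (mod 7)
x^2: 2 + 1 = 3 (mod 7)
Result: 2 + x + 3x^2

f + g = 2 + x + 3x^2


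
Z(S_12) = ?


Z(G) = {g ∈ G | gx = xg for all x ∈ G}
S_n is non-abelian for n ≥ 3; Z(S_12) is trivial

Z(S_12) = {e}


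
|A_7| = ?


|A_n| = n!/2 (even permutations)
|A_7| = 7!/2 = 5040/2 = 2520

|A_7| = 2520


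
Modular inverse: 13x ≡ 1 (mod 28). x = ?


Use the extended Euclidean algorithm to write 1 = 13·s + 28·t; then s mod 28 is the inverse.
Euclidean algorithm:
  13 = 0·28 + 13
  28 = 2·13 + 2
  13 = 6·2 + 1
  2 = 2·1 + 0
gcd(13,28) = 1
Back-substitution gives: 13·(13) + 28·(-6) = 1
So 13⁻¹ ≡ 13 ≡ 13 (mod 28)
Check: 13 × 13 = 169 ≡ 1 (mod 28) ✓

13⁻¹ ≡ 13 (mod 28)


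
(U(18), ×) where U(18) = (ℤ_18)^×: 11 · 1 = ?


Operation: multiplication mod 18
11 · 1 = (a × b) mod 18 with a = 11, b = 1

11 · 1 = 11


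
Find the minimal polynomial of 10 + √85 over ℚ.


Let α = 10 + √85. Then α - 10 = √85, so (α - 10)² = 85, giving α² - 20α + 15 = 0. Degree 2 and α ∉ ℚ, so this is the minimal polynomial.

Minimal polynomial: x² - 20x + 15


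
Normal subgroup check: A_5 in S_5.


H = A_5 in S_5
A_5 has index 2 in S_5, and every subgroup of index 2 is normal

Yes, normal subgroup


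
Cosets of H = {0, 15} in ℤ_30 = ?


H = {0, 15}, |H| = 2
Number of cosets = |G|/|H| = 30/2 = 15
0 + H = {0, 15}
1 + H = {1, 16}
2 + H = {2, 17}
3 + H = {3, 18}
4 + H = {4, 19}
5 + H = {5, 20}
6 + H = {6, 21}
7 + H = {7, 22}
8 + H = {8, 23}
9 + H = {9, 24}
10 + H = {10, 25}
11 + H = {11, 26}
12 + H = {12, 27}
13 + H = {13, 28}
14 + H = {14, 29}

Cosets: 0+H={0,15}; 1+H={1,16}; 2+H={2,17}; 3+H={3,18}; 4+H={4,19}; 5+H={5,20}; 6+H={6,21}; 7+H={7,22}; 8+H={8,23}; 9+H={9,24}; 10+H={10,25}; 11+H={11,26}; 12+H={12,27}; 13+H={13,28}; 14+H={14,29}


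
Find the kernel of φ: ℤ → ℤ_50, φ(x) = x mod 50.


Kernel = preimage of identity
ker(φ) = {x ∈ ℤ : x ≡ 0 (mod 50)} = 50ℤ = {0, ±50, ±100, ...}

ker(φ) = 50ℤ


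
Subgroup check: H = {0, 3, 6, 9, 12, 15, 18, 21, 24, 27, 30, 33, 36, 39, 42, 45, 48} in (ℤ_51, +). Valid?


Subgroup test for H = {0, 3, 6, 9, 12, 15, 18, 21, 24, 27, 30, 33, 36, 39, 42, 45, 48} in (ℤ_51, +):
(1) 0 ∈ H? Yes
(2) Closure: for all a,b ∈ H, (a+b) mod 51 ∈ H? Yes
(3) Inverses: for all a ∈ H, -a mod 51 ∈ H? Yes

Yes, H is a subgroup of ℤ_51


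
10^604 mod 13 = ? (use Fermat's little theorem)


Fermat's little theorem: if p is prime and gcd(a,p)=1, then a^(p-1) ≡ 1 (mod p)
p = 13 is prime, gcd(10,13) = 1
Reduce exponent: 604 mod 12 = 4
So 10^604 ≡ 10^4 (mod 13)
10^4 mod 13 = 3

10^604 ≡ 3 (mod 13)


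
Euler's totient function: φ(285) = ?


Factor n: 285 = 3 × 5 × 19
φ(n) = n · ∏(1 - 1/p) over distinct primes p | n
φ(285) = 285 · (1 - 1/3) · (1 - 1/5) · (1 - 1/19) = 144

φ(285) = 144


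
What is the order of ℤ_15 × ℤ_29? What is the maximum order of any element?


|ℤ_15 × ℤ_29| = 15 × 29 = 435
Max element order = lcm(15,29) = 435
Cyclic? Yes (gcd=1)

|ℤ_15×ℤ_29| = 435, max element order = 435


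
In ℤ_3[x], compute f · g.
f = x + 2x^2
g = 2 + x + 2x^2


Expand and collect like terms; reduce coefficients mod 3:
x^0: 0·2 = 0 ≡ 0 (mod 3)
x^1: 0·1 + 1·2 = 2 ≡ 2 (mod 3)
x^2: 0·2 + 1·1 + 2·2 = 5 ≡ 2 (mod 3)
x^3: 1·2 + 2·1 = 4 ≡ 1 (mod 3)
x^4: 2·2 = 4 ≡ 1 (mod 3)
Result: 2x + 2x^2 + x^3 + x^4

f · g = 2x + 2x^2 + x^3 + x^4


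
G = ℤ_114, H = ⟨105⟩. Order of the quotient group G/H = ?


|⟨105⟩| = n / gcd(105, 114) = 114 / 3 = 38
H is normal (ℤ_114 is abelian).
|G/H| = |G| / |H| = 114 / 38 = 3

|G/H| = 3


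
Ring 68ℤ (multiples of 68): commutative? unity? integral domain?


68ℤ is a commutative ring under +,× but has no multiplicative identity (1 ∉ 68ℤ); it has no zero divisors, but without unity it is not an integral domain
Commutative: Yes
Integral domain: No
Has unity: No

68ℤ (multiples of 68): Commutative=Yes, Unity=No


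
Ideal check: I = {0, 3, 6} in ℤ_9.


Check ideal conditions for I = {0, 3, 6} in ℤ_9:
(1) I is an additive subgroup? Yes
(2) For r ∈ ℤ_9 and a ∈ I: r·a ∈ I? Yes

Yes, I is an ideal of ℤ_9


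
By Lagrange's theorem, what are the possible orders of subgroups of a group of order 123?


Lagrange's theorem: |H| divides |G|
|G| = 123
Divisors of 123: 1, 3, 41, 123

Possible subgroup orders: {1, 3, 41, 123}


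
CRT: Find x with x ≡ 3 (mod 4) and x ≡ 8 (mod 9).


m₁ = 4, m₂ = 9, gcd = 1, so CRT applies. M = m₁·m₂ = 36
Let M₁ = M/m₁ = 9, M₂ = M/m₂ = 4
Find y₁ ≡ M₁⁻¹ (mod m₁): 9⁻¹ ≡ 1 (mod 4)
Find y₂ ≡ M₂⁻¹ (mod m₂): 4⁻¹ ≡ 7 (mod 9)
x = a₁·M₁·y₁ + a₂·M₂·y₂ = 3·9·1 + 8·4·7 = 251
Reduce mod 36: x ≡ 35
Check: 35 mod 4 = 3 ✓, 35 mod 9 = 8 ✓

x ≡ 35 (mod 36)


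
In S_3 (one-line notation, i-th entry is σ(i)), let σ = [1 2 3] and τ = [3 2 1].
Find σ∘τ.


σ∘τ: apply τ first, then σ
1 →τ 3 →σ 3
2 →τ 2 →σ 2
3 →τ 1 →σ 1

σ∘τ = [3 2 1]


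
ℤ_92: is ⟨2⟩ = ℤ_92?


g generates ℤ_n iff gcd(g, n) = 1
gcd(2, 92) = 2
Since gcd = 2 ≠ 1, ⟨2⟩ has order 46 < 92, so 2 is not a generator.

No, 2 does not generate ℤ_92


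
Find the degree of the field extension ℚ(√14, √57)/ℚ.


[ℚ(√14,√57):ℚ] = [ℚ(√14,√57):ℚ(√14)]·[ℚ(√14):ℚ] = 2·2 = 4

[ℚ(√14, √57)/ℚ] = 4


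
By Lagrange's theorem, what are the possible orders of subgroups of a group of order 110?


Lagrange's theorem: |H| divides |G|
|G| = 110
Divisors of 110: 1, 2, 5, 10, 11, 22, 55, 110

Possible subgroup orders: {1, 2, 5, 10, 11, 22, 55, 110}


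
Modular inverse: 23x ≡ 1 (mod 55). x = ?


Use the extended Euclidean algorithm to write 1 = 23·s + 55·t; then s mod 55 is the inverse.
Euclidean algorithm:
  23 = 0·55 + 23
  55 = 2·23 + 9
  23 = 2·9 + 5
  9 = 1·5 + 4
  5 = 1·4 + 1
  4 = 4·1 + 0
gcd(23,55) = 1
Back-substitution gives: 23·(12) + 55·(-5) = 1
So 23⁻¹ ≡ 12 ≡ 12 (mod 55)
Check: 23 × 12 = 276 ≡ 1 (mod 55) ✓

23⁻¹ ≡ 12 (mod 55)


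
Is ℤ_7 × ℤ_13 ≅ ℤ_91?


Comparing ℤ_7 × ℤ_13 and ℤ_91:
gcd(7,13) = 1, so ℤ_7 × ℤ_13 ≅ ℤ_91 (CRT)

Yes, ℤ_7 × ℤ_13 ≅ ℤ_91


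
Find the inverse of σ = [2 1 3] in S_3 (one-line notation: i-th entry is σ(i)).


To find σ⁻¹, swap domain and range:
σ(1) = 2 → σ⁻¹(2) = 1
σ(2) = 1 → σ⁻¹(1) = 2
σ(3) = 3 → σ⁻¹(3) = 3

σ⁻¹ = [2 1 3]


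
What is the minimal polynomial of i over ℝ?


i satisfies x² + 1 = 0, irreducible over ℝ

Minimal polynomial: x² + 1


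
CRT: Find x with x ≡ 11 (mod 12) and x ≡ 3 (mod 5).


m₁ = 12, m₂ = 5, gcd = 1, so CRT applies. M = m₁·m₂ = 60
Let M₁ = M/m₁ = 5, M₂ = M/m₂ = 12
Find y₁ ≡ M₁⁻¹ (mod m₁): 5⁻¹ ≡ 5 (mod 12)
Find y₂ ≡ M₂⁻¹ (mod m₂): 12⁻¹ ≡ 3 (mod 5)
x = a₁·M₁·y₁ + a₂·M₂·y₂ = 11·5·5 + 3·12·3 = 383
Reduce mod 60: x ≡ 23
Check: 23 mod 12 = 11 ✓, 23 mod 5 = 3 ✓

x ≡ 23 (mod 60)


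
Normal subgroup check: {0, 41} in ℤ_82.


H = {0, 41} in ℤ_82
ℤ_82 is abelian; every subgroup of an abelian group is normal

Yes, normal subgroup


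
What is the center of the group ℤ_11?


Z(G) = {g ∈ G | gx = xg for all x ∈ G}
ℤ_11 is abelian, so Z(G) = G

Z(ℤ_11) = ℤ_11


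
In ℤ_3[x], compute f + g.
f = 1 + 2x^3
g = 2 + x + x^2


Add coefficients mod 3:
x^0: 1 + 2 = 0 (mod 3)
x^1: 0 + 1 = 1 (mod 3)
x^2: 0 + 1 = 1 (mod 3)
x^3: 2 + 0 = 2 (mod 3)
Result: x + x^2 + 2x^3

f + g = x + x^2 + 2x^3


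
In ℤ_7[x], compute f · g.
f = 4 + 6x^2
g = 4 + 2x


Expand and collect like terms; reduce coefficients mod 7:
x^0: 4·4 = 16 ≡ 2 (mod 7)
x^1: 4·2 + 0·4 = 8 ≡ 1 (mod 7)
x^2: 0·2 + 6·4 = 24 ≡ 3 (mod 7)
x^3: 6·2 = 12 ≡ 5 (mod 7)
Result: 2 + x + 3x^2 + 5x^3

f · g = 2 + x + 3x^2 + 5x^3


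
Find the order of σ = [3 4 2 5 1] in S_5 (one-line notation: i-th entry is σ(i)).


Cycle decomposition: (1 3 2 4 5)
Cycle lengths: 5
Order = lcm(5) = 5

ord(σ) = 5


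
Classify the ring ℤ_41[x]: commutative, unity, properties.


ℤ_41 is a field (n prime), so ℤ_41[x] is a commutative integral domain with unity
Commutative: Yes
Integral domain: Yes
Has unity: Yes

ℤ_41[x]: Commutative=Yes, Unity=Yes


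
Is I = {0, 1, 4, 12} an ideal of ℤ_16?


Check ideal conditions for I = {0, 1, 4, 12} in ℤ_16:
(1) I is an additive subgroup? No
(2) For r ∈ ℤ_16 and a ∈ I: r·a ∈ I? No  [counterexample: r=2, a=1, r·a mod 16 = 2 ∉ I]

No, I is not an ideal of ℤ_16


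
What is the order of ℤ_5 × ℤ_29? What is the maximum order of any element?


|ℤ_5 × ℤ_29| = 5 × 29 = 145
Max element order = lcm(5,29) = 145
Cyclic? Yes (gcd=1)

|ℤ_5×ℤ_29| = 145, max element order = 145


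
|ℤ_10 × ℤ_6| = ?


|A × B| = |A| · |B|
|ℤ_10 × ℤ_6| = 10 × 6 = 60

|ℤ_10 × ℤ_6| = 60


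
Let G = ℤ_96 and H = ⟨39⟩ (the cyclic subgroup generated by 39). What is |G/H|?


|⟨39⟩| = n / gcd(39, 96) = 96 / 3 = 32
H is normal (ℤ_96 is abelian).
|G/H| = |G| / |H| = 96 / 32 = 3

|G/H| = 3


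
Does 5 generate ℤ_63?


g generates ℤ_n iff gcd(g, n) = 1
gcd(5, 63) = 1
Since gcd = 1, 5 is a generator.

Yes, 5 generates ℤ_63


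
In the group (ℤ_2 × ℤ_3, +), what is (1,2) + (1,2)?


Operation: componentwise addition mod (2, 3)
(1,2) + (1,2) = ((a₁+b₁) mod 2, (a₂+b₂) mod 3) with a = (1,2), b = (1,2)

(1,2) + (1,2) = (0,1)


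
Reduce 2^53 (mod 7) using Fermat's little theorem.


Fermat's little theorem: if p is prime and gcd(a,p)=1, then a^(p-1) ≡ 1 (mod p)
p = 7 is prime, gcd(2,7) = 1
Reduce exponent: 53 mod 6 = 5
So 2^53 ≡ 2^5 (mod 7)
2^5 mod 7 = 4

2^53 ≡ 4 (mod 7)


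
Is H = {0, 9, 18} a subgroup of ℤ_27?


Subgroup test for H = {0, 9, 18} in (ℤ_27, +):
(1) 0 ∈ H? Yes
(2) Closure: for all a,b ∈ H, (a+b) mod 27 ∈ H? Yes
(3) Inverses: for all a ∈ H, -a mod 27 ∈ H? Yes

Yes, H is a subgroup of ℤ_27


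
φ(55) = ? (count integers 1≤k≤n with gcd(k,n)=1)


Factor n: 55 = 5 × 11
φ(n) = n · ∏(1 - 1/p) over distinct primes p | n
φ(55) = 55 · (1 - 1/5) · (1 - 1/11) = 40

φ(55) = 40
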